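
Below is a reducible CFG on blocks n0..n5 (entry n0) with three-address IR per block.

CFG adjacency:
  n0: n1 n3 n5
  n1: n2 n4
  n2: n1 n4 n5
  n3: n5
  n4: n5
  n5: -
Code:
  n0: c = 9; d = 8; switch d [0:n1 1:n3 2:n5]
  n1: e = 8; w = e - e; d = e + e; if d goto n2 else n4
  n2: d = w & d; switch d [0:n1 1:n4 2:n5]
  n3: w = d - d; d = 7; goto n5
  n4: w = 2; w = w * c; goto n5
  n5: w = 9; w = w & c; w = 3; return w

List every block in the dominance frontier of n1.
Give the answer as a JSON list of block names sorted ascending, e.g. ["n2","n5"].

Answer: ["n1", "n5"]

Working:
idom tree: n1←n0 n2←n1 n3←n0 n4←n1 n5←n0
Join-block Dom:
  n1: preds {n0,n2}: {n0} ∩ {n0,n1,n2} = {n0}; idom=n0
  n4: preds {n1,n2}: {n0,n1} ∩ {n0,n1,n2} = {n0,n1}; idom=n1
  n5: preds {n0,n2,n3,n4}: {n0} ∩ {n0,n1,n2} ∩ {n0,n3} ∩ {n0,n1,n4} = {n0}; idom=n0

DF walk-up:
  join n1 pred n0: · stop@n0
  join n1 pred n2: n2→n1 stop@n0
  join n4 pred n1: · stop@n1
  join n4 pred n2: n2 stop@n1
  join n5 pred n0: · stop@n0
  join n5 pred n2: n2→n1 stop@n0
  join n5 pred n3: n3 stop@n0
  join n5 pred n4: n4→n1 stop@n0
  DF(n0)=∅
  DF(n1)={n1,n5}
  DF(n2)={n1,n4,n5}
  DF(n3)={n5}
  DF(n4)={n5}
  DF(n5)=∅

DF(n1) = ["n1", "n5"]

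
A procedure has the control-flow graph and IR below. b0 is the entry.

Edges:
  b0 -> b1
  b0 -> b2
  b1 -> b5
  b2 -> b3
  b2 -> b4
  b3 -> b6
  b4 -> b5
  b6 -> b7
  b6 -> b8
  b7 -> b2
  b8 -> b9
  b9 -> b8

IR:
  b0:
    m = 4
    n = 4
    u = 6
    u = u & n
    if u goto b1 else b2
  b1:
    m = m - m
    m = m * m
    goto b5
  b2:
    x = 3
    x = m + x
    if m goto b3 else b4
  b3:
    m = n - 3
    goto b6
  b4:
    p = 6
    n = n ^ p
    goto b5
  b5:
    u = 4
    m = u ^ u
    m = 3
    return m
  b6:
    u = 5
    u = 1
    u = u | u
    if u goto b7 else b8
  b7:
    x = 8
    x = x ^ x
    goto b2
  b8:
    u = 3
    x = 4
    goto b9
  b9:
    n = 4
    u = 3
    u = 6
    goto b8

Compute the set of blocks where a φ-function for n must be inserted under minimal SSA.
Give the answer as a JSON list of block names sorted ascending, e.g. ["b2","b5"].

idom tree: b1←b0 b2←b0 b3←b2 b4←b2 b5←b0 b6←b3 b7←b6 b8←b6 b9←b8
Dom at joins:
  b2: preds {b0,b7}: {b0} ∩ {b0,b2,b3,b6,b7} = {b0}; idom=b0
  b5: preds {b1,b4}: {b0,b1} ∩ {b0,b2,b4} = {b0}; idom=b0
  b8: preds {b6,b9}: {b0,b2,b3,b6} ∩ {b0,b2,b3,b6,b8,b9} = {b0,b2,b3,b6}; idom=b6

Frontier:
  b2←b0: walk · to b0
  b2←b7: walk b7→b6→b3→b2 to b0
  b5←b1: walk b1 to b0
  b5←b4: walk b4→b2 to b0
  b8←b6: walk · to b6
  b8←b9: walk b9→b8 to b6
  b0: DF=∅
  b1: DF={b5}
  b2: DF={b2,b5}
  b3: DF={b2}
  b4: DF={b5}
  b5: DF=∅
  b6: DF={b2}
  b7: DF={b2}
  b8: DF={b8}
  b9: DF={b8}

φ for n: defs {b0,b4,b9}
  DF⁺ = {b5,b8}

Answer: ["b5", "b8"]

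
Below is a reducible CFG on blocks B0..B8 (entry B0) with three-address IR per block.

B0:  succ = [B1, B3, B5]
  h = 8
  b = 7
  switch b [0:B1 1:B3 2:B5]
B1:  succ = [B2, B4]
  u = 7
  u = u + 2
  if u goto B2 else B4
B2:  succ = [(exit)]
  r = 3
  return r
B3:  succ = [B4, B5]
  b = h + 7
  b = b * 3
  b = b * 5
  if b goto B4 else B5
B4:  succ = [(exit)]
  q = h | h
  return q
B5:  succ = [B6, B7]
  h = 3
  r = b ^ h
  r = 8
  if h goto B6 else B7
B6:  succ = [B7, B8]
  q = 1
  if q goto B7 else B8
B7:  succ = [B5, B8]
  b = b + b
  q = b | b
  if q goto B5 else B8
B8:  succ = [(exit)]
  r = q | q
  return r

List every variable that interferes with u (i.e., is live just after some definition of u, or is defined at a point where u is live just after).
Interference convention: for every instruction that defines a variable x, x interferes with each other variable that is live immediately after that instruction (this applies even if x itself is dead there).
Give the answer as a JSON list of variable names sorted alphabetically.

Answer: ["h"]

Derivation:
Block summaries:
  B0: {b,h} / ∅
  B1: {u} / ∅
  B2: {r} / ∅
  B3: {b} / {h}
  B4: {q} / {h}
  B5: {h,r} / {b}
  B6: {q} / ∅
  B7: {b,q} / {b}
  B8: {r} / {q}

Liveness:
  live B0: ∅→{b,h}
  live B1: {h}→{h}
  live B2: ∅→∅
  live B3: {h}→{b,h}
  live B4: {h}→∅
  live B5: {b}→{b}
  live B6: {b}→{b,q}
  live B7: {b}→{b,q}
  live B8: {q}→∅

Interfere edges:
  b↔{h,q,r}
  h↔{b,r,u}
  q↔{b}
  r↔{b,h}
  u↔{h}

N(u) = ["h"]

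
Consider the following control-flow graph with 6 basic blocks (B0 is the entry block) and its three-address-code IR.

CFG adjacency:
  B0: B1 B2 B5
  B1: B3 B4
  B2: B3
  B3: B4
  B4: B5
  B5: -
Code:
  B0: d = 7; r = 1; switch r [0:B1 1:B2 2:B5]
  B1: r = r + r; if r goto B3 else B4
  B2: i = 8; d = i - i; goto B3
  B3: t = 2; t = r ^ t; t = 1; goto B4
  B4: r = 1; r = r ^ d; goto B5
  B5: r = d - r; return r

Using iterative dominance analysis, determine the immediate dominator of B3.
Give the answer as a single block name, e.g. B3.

idom tree: B1←B0 B2←B0 B3←B0 B4←B0 B5←B0
Dom at joins:
  B3: preds {B1,B2}: {B0,B1} ∩ {B0,B2} = {B0}; idom=B0
  B4: preds {B1,B3}: {B0,B1} ∩ {B0,B3} = {B0}; idom=B0
  B5: preds {B0,B4}: {B0} ∩ {B0,B4} = {B0}; idom=B0

idom(B3) = B0

Answer: B0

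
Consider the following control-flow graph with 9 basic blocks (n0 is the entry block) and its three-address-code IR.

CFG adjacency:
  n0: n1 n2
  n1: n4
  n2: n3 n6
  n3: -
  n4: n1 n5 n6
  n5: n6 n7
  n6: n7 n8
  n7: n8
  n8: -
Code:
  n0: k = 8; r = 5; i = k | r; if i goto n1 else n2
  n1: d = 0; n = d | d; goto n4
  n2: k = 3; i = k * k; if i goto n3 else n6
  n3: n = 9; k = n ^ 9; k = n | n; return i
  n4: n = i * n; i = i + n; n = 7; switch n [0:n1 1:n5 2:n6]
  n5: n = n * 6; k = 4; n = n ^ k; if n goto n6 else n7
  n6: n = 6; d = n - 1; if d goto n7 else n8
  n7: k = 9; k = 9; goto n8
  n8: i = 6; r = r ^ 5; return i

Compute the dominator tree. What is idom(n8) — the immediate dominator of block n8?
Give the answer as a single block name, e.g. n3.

Answer: n0

Working:
idom tree: n1←n0 n2←n0 n3←n2 n4←n1 n5←n4 n6←n0 n7←n0 n8←n0
Dom at joins:
  n1: preds {n0,n4}: {n0} ∩ {n0,n1,n4} = {n0}; idom=n0
  n6: preds {n2,n4,n5}: {n0,n2} ∩ {n0,n1,n4} ∩ {n0,n1,n4,n5} = {n0}; idom=n0
  n7: preds {n5,n6}: {n0,n1,n4,n5} ∩ {n0,n6} = {n0}; idom=n0
  n8: preds {n6,n7}: {n0,n6} ∩ {n0,n7} = {n0}; idom=n0

idom(n8) = n0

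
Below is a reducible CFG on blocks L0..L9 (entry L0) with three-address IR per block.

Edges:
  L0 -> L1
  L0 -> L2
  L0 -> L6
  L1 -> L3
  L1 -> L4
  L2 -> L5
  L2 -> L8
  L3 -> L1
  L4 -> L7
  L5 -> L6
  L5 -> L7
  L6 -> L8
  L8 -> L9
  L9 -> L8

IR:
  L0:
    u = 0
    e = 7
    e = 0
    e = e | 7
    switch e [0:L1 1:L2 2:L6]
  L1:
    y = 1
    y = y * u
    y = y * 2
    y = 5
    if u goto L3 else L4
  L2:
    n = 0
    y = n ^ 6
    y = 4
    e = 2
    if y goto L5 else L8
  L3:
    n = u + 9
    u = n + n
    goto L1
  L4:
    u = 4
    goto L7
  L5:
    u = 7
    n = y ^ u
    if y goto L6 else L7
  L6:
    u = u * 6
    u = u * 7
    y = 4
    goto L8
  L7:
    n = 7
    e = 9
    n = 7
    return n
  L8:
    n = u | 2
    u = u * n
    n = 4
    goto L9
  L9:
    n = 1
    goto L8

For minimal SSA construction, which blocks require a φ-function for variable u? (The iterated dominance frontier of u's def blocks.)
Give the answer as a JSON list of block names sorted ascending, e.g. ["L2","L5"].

Answer: ["L1", "L6", "L7", "L8"]

Analysis:
idom tree: L1←L0 L2←L0 L3←L1 L4←L1 L5←L2 L6←L0 L7←L0 L8←L0 L9←L8
Dom∩ at merges:
  L1: preds {L0,L3}: {L0} ∩ {L0,L1,L3} = {L0}; idom=L0
  L6: preds {L0,L5}: {L0} ∩ {L0,L2,L5} = {L0}; idom=L0
  L7: preds {L4,L5}: {L0,L1,L4} ∩ {L0,L2,L5} = {L0}; idom=L0
  L8: preds {L2,L6,L9}: {L0,L2} ∩ {L0,L6} ∩ {L0,L8,L9} = {L0}; idom=L0

DF derivation:
  join L1 pred L0: · stop@L0
  join L1 pred L3: L3→L1 stop@L0
  join L6 pred L0: · stop@L0
  join L6 pred L5: L5→L2 stop@L0
  join L7 pred L4: L4→L1 stop@L0
  join L7 pred L5: L5→L2 stop@L0
  join L8 pred L2: L2 stop@L0
  join L8 pred L6: L6 stop@L0
  join L8 pred L9: L9→L8 stop@L0
  DF(L0)=∅
  DF(L1)={L1,L7}
  DF(L2)={L6,L7,L8}
  DF(L3)={L1}
  DF(L4)={L7}
  DF(L5)={L6,L7}
  DF(L6)={L8}
  DF(L7)=∅
  DF(L8)={L8}
  DF(L9)={L8}

φ for u: defs {L0,L3,L4,L5,L6,L8}
  DF⁺ = {L1,L6,L7,L8}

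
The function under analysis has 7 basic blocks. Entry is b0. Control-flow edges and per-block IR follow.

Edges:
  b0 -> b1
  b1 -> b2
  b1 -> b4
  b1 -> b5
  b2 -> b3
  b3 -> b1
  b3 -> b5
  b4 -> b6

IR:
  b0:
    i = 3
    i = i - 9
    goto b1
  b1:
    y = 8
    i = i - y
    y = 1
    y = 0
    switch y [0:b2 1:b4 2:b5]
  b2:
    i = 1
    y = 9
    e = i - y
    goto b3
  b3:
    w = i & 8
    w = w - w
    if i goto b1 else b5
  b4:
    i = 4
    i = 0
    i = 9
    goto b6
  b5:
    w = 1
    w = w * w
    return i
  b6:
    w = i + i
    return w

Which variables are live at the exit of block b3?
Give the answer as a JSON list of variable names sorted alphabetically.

Answer: ["i"]

Derivation:
Per-block:
  b0: {i} / ∅
  b1: {i,y} / {i}
  b2: {e,i,y} / ∅
  b3: {w} / {i}
  b4: {i} / ∅
  b5: {w} / {i}
  b6: {w} / {i}

Liveness:
  b0 li=∅ lo={i}
  b1 li={i} lo={i}
  b2 li=∅ lo={i}
  b3 li={i} lo={i}
  b4 li=∅ lo={i}
  b5 li={i} lo=∅
  b6 li={i} lo=∅

live-out(b3) = ["i"]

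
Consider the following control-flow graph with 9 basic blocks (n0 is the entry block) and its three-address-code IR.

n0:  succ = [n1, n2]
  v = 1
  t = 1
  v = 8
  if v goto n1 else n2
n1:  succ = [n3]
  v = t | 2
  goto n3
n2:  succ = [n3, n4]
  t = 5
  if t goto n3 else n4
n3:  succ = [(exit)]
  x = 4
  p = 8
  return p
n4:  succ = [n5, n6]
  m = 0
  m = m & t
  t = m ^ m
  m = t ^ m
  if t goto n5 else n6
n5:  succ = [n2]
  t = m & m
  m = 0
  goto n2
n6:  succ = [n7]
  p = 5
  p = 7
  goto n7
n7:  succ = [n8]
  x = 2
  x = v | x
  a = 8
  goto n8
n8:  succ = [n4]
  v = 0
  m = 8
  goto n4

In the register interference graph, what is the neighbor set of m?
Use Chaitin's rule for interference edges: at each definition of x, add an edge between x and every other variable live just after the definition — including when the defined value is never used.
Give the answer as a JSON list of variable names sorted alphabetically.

Answer: ["t", "v"]

Analysis:
def/use:
  n0 def {t,v} use ∅
  n1 def {v} use {t}
  n2 def {t} use ∅
  n3 def {p,x} use ∅
  n4 def {m,t} use {t}
  n5 def {m,t} use {m}
  n6 def {p} use ∅
  n7 def {a,x} use {v}
  n8 def {m,v} use ∅

Liveness:
  live n0: ∅→{t,v}
  live n1: {t}→∅
  live n2: {v}→{t,v}
  live n3: ∅→∅
  live n4: {t,v}→{m,t,v}
  live n5: {m,v}→{v}
  live n6: {t,v}→{t,v}
  live n7: {t,v}→{t}
  live n8: {t}→{t,v}

Interference:
  a↔{t}
  m↔{t,v}
  p↔{t,v}
  t↔{a,m,p,v,x}
  v↔{m,p,t,x}
  x↔{t,v}

N(m) = ["t", "v"]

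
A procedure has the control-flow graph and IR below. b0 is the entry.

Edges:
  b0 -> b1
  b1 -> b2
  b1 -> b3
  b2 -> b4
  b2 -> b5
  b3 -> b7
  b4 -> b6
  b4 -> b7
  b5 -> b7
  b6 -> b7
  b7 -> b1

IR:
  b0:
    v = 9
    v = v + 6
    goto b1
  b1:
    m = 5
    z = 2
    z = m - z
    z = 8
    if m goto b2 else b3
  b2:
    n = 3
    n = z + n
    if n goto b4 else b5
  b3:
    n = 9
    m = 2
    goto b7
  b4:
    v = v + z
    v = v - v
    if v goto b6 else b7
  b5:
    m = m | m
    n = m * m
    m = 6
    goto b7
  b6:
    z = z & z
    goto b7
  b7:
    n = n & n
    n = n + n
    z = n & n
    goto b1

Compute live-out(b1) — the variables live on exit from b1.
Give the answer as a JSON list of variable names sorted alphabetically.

Per-block:
  b0: {v} / ∅
  b1: {m,z} / ∅
  b2: {n} / {z}
  b3: {m,n} / ∅
  b4: {v} / {v,z}
  b5: {m,n} / {m}
  b6: {z} / {z}
  b7: {n,z} / {n}

Live sets:
  b0: in=∅ out={v}
  b1: in={v} out={m,v,z}
  b2: in={m,v,z} out={m,n,v,z}
  b3: in={v} out={n,v}
  b4: in={n,v,z} out={n,v,z}
  b5: in={m,v} out={n,v}
  b6: in={n,v,z} out={n,v}
  b7: in={n,v} out={v}

live-out(b1) = ["m", "v", "z"]

Answer: ["m", "v", "z"]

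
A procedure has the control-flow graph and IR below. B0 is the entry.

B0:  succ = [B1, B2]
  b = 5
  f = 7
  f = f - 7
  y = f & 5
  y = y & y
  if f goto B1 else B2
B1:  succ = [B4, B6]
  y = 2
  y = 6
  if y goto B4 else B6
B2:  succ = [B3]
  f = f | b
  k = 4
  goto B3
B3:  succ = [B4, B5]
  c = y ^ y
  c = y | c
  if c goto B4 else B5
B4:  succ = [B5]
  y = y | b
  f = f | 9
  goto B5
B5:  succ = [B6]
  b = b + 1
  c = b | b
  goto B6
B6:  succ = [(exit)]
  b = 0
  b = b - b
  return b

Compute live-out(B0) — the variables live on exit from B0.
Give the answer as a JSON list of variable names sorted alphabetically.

Block summaries:
  B0: def={b,f,y} ue=∅
  B1: def={y} ue=∅
  B2: def={f,k} ue={b,f}
  B3: def={c} ue={y}
  B4: def={f,y} ue={b,f,y}
  B5: def={b,c} ue={b}
  B6: def={b} ue=∅

Backward fixpoint:
  live B0: ∅→{b,f,y}
  live B1: {b,f}→{b,f,y}
  live B2: {b,f,y}→{b,f,y}
  live B3: {b,f,y}→{b,f,y}
  live B4: {b,f,y}→{b}
  live B5: {b}→∅
  live B6: ∅→∅

live-out(B0) = ["b", "f", "y"]

Answer: ["b", "f", "y"]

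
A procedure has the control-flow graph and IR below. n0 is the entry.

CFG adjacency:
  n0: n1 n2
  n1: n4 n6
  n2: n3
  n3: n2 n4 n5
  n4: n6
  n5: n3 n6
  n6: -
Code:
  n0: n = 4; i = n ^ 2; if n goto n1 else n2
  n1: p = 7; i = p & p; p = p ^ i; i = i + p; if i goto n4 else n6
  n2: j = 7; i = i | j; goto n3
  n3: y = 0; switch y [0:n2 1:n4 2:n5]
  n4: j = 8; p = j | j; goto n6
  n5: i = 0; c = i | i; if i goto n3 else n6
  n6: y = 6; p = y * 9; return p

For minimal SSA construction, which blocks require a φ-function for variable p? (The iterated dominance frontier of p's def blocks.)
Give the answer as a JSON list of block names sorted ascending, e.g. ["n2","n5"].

idom tree: n1←n0 n2←n0 n3←n2 n4←n0 n5←n3 n6←n0
Dom at joins:
  n2: preds {n0,n3}: {n0} ∩ {n0,n2,n3} = {n0}; idom=n0
  n3: preds {n2,n5}: {n0,n2} ∩ {n0,n2,n3,n5} = {n0,n2}; idom=n2
  n4: preds {n1,n3}: {n0,n1} ∩ {n0,n2,n3} = {n0}; idom=n0
  n6: preds {n1,n4,n5}: {n0,n1} ∩ {n0,n4} ∩ {n0,n2,n3,n5} = {n0}; idom=n0

Frontier:
  join n2 pred n0: · stop@n0
  join n2 pred n3: n3→n2 stop@n0
  join n3 pred n2: · stop@n2
  join n3 pred n5: n5→n3 stop@n2
  join n4 pred n1: n1 stop@n0
  join n4 pred n3: n3→n2 stop@n0
  join n6 pred n1: n1 stop@n0
  join n6 pred n4: n4 stop@n0
  join n6 pred n5: n5→n3→n2 stop@n0
  n0: DF=∅
  n1: DF={n4,n6}
  n2: DF={n2,n4,n6}
  n3: DF={n2,n3,n4,n6}
  n4: DF={n6}
  n5: DF={n3,n6}
  n6: DF=∅

φ for p: defs {n1,n4,n6}
  DF⁺ = {n4,n6}

Answer: ["n4", "n6"]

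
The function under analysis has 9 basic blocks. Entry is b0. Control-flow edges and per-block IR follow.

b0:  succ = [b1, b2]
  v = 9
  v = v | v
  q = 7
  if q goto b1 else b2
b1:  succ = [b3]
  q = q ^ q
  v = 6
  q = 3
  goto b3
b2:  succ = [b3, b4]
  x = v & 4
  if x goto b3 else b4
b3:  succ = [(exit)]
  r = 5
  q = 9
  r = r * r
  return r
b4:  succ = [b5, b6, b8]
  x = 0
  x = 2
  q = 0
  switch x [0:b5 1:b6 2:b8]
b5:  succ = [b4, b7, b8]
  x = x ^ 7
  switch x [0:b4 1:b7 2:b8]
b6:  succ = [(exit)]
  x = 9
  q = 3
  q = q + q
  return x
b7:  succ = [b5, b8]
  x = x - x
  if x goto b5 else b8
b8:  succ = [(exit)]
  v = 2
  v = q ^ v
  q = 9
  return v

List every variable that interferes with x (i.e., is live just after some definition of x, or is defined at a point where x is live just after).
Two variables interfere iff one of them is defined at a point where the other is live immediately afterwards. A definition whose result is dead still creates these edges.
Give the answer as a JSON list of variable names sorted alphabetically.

def/use:
  b0: {q,v} / ∅
  b1: {q,v} / {q}
  b2: {x} / {v}
  b3: {q,r} / ∅
  b4: {q,x} / ∅
  b5: {x} / {x}
  b6: {q,x} / ∅
  b7: {x} / {x}
  b8: {q,v} / {q}

Backward fixpoint:
  b0 li=∅ lo={q,v}
  b1 li={q} lo=∅
  b2 li={v} lo=∅
  b3 li=∅ lo=∅
  b4 li=∅ lo={q,x}
  b5 li={q,x} lo={q,x}
  b6 li=∅ lo=∅
  b7 li={q,x} lo={q,x}
  b8 li={q} lo=∅

Conflict graph:
  q: {r,v,x}
  r: {q}
  v: {q}
  x: {q}

N(x) = ["q"]

Answer: ["q"]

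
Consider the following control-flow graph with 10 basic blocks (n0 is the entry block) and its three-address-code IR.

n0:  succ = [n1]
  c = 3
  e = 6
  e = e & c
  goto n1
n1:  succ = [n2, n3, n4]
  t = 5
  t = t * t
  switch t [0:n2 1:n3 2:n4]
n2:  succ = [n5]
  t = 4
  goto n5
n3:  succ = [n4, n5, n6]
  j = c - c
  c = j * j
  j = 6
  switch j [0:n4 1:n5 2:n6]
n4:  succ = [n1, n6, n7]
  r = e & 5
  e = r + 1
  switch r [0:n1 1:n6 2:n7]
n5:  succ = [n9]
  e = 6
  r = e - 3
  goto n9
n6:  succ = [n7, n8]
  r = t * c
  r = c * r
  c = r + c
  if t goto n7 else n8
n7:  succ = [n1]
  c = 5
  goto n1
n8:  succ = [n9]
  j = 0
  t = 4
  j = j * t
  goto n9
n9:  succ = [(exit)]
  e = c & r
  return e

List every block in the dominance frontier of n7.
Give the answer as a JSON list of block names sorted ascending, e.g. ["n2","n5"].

Answer: ["n1"]

Working:
idom tree: n1←n0 n2←n1 n3←n1 n4←n1 n5←n1 n6←n1 n7←n1 n8←n6 n9←n1
Dom∩ at merges:
  n1: preds {n0,n4,n7}: {n0} ∩ {n0,n1,n4} ∩ {n0,n1,n7} = {n0}; idom=n0
  n4: preds {n1,n3}: {n0,n1} ∩ {n0,n1,n3} = {n0,n1}; idom=n1
  n5: preds {n2,n3}: {n0,n1,n2} ∩ {n0,n1,n3} = {n0,n1}; idom=n1
  n6: preds {n3,n4}: {n0,n1,n3} ∩ {n0,n1,n4} = {n0,n1}; idom=n1
  n7: preds {n4,n6}: {n0,n1,n4} ∩ {n0,n1,n6} = {n0,n1}; idom=n1
  n9: preds {n5,n8}: {n0,n1,n5} ∩ {n0,n1,n6,n8} = {n0,n1}; idom=n1

DF walk-up:
  n1←n0: walk · to n0
  n1←n4: walk n4→n1 to n0
  n1←n7: walk n7→n1 to n0
  n4←n1: walk · to n1
  n4←n3: walk n3 to n1
  n5←n2: walk n2 to n1
  n5←n3: walk n3 to n1
  n6←n3: walk n3 to n1
  n6←n4: walk n4 to n1
  n7←n4: walk n4 to n1
  n7←n6: walk n6 to n1
  n9←n5: walk n5 to n1
  n9←n8: walk n8→n6 to n1
  n0 → ∅
  n1 → {n1}
  n2 → {n5}
  n3 → {n4,n5,n6}
  n4 → {n1,n6,n7}
  n5 → {n9}
  n6 → {n7,n9}
  n7 → {n1}
  n8 → {n9}
  n9 → ∅

DF(n7) = ["n1"]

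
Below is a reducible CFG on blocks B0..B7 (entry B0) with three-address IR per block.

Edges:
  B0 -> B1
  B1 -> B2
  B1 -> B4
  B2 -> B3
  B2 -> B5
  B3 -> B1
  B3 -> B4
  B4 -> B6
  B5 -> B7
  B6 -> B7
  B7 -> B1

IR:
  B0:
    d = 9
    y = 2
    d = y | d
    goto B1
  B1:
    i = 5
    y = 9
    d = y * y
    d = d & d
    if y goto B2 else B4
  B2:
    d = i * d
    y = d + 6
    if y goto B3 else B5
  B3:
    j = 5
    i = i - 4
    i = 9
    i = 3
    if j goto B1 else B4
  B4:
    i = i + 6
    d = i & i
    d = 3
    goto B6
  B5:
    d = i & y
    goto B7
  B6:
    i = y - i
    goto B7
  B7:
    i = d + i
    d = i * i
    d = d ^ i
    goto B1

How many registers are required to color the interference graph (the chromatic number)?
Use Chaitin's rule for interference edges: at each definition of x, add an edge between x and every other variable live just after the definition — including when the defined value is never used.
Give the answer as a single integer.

Per-block:
  B0 def {d,y} use ∅
  B1 def {d,i,y} use ∅
  B2 def {d,y} use {d,i}
  B3 def {i,j} use {i}
  B4 def {d,i} use {i}
  B5 def {d} use {i,y}
  B6 def {i} use {i,y}
  B7 def {d,i} use {d,i}

Backward fixpoint:
  live B0: ∅→∅
  live B1: ∅→{d,i,y}
  live B2: {d,i}→{i,y}
  live B3: {i,y}→{i,y}
  live B4: {i,y}→{d,i,y}
  live B5: {i,y}→{d,i}
  live B6: {d,i,y}→{d,i}
  live B7: {d,i}→∅

Conflict graph:
  d: {i,y}
  i: {d,j,y}
  j: {i,y}
  y: {d,i,j}

Colouring:
  clique {d,i,y} ⇒ need ≥ 3
  3-colouring: c0={i}  c1={y}  c2={d,j}
  χ = 3

Answer: 3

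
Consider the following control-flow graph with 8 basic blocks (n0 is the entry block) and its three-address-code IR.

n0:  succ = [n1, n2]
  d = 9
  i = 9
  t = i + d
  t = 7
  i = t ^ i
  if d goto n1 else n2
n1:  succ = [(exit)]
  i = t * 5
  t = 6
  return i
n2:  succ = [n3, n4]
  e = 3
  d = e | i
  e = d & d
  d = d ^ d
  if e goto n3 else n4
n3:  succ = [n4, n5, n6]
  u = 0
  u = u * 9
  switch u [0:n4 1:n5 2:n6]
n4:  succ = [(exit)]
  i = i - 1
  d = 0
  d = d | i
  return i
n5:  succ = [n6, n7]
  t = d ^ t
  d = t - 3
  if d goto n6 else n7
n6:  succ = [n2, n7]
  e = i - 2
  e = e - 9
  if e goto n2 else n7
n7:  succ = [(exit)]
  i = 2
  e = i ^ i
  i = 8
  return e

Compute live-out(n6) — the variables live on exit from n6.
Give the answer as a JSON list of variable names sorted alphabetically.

Answer: ["i", "t"]

Working:
Block summaries:
  n0: def={d,i,t} ue=∅
  n1: def={i,t} ue={t}
  n2: def={d,e} ue={i}
  n3: def={u} ue=∅
  n4: def={d,i} ue={i}
  n5: def={d,t} ue={d,t}
  n6: def={e} ue={i}
  n7: def={e,i} ue=∅

Liveness:
  n0: in=∅ out={i,t}
  n1: in={t} out=∅
  n2: in={i,t} out={d,i,t}
  n3: in={d,i,t} out={d,i,t}
  n4: in={i} out=∅
  n5: in={d,i,t} out={i,t}
  n6: in={i,t} out={i,t}
  n7: in=∅ out=∅

live-out(n6) = ["i", "t"]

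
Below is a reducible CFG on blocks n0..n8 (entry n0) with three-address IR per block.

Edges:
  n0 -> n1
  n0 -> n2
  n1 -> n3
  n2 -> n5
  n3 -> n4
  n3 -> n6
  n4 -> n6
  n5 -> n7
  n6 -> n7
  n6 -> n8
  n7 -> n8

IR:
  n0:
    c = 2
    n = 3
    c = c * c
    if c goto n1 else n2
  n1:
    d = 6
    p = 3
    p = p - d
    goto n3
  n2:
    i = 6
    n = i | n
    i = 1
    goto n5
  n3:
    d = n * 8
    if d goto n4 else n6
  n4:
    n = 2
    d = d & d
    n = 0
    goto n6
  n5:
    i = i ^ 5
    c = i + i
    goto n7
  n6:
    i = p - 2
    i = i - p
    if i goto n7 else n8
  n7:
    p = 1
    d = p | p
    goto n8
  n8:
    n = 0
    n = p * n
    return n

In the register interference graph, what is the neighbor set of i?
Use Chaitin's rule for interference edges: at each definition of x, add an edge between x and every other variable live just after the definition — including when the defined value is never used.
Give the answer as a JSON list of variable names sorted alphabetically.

Block summaries:
  n0: def={c,n} ue=∅
  n1: def={d,p} ue=∅
  n2: def={i,n} ue={n}
  n3: def={d} ue={n}
  n4: def={d,n} ue={d}
  n5: def={c,i} ue={i}
  n6: def={i} ue={p}
  n7: def={d,p} ue=∅
  n8: def={n} ue={p}

Liveness:
  live n0: ∅→{n}
  live n1: {n}→{n,p}
  live n2: {n}→{i}
  live n3: {n,p}→{d,p}
  live n4: {d,p}→{p}
  live n5: {i}→∅
  live n6: {p}→{p}
  live n7: ∅→{p}
  live n8: {p}→∅

Interference:
  c↔{n}
  d↔{n,p}
  i↔{n,p}
  n↔{c,d,i,p}
  p↔{d,i,n}

N(i) = ["n", "p"]

Answer: ["n", "p"]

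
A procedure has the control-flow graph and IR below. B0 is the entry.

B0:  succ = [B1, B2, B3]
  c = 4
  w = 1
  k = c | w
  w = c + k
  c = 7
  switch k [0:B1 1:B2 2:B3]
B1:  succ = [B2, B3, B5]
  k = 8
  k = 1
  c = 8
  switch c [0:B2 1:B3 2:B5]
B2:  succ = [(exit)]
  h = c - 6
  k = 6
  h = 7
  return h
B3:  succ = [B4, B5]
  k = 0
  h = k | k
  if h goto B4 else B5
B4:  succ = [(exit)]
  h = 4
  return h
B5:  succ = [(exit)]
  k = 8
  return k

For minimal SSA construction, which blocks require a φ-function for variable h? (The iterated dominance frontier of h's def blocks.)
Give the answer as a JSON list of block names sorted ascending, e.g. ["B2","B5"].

Answer: ["B5"]

Derivation:
idom tree: B1←B0 B2←B0 B3←B0 B4←B3 B5←B0
Dom at joins:
  B2: preds {B0,B1}: {B0} ∩ {B0,B1} = {B0}; idom=B0
  B3: preds {B0,B1}: {B0} ∩ {B0,B1} = {B0}; idom=B0
  B5: preds {B1,B3}: {B0,B1} ∩ {B0,B3} = {B0}; idom=B0

Frontier:
  B2←B0: walk · to B0
  B2←B1: walk B1 to B0
  B3←B0: walk · to B0
  B3←B1: walk B1 to B0
  B5←B1: walk B1 to B0
  B5←B3: walk B3 to B0
  B0 → ∅
  B1 → {B2,B3,B5}
  B2 → ∅
  B3 → {B5}
  B4 → ∅
  B5 → ∅

φ for h: defs {B2,B3,B4}
  DF⁺ = {B5}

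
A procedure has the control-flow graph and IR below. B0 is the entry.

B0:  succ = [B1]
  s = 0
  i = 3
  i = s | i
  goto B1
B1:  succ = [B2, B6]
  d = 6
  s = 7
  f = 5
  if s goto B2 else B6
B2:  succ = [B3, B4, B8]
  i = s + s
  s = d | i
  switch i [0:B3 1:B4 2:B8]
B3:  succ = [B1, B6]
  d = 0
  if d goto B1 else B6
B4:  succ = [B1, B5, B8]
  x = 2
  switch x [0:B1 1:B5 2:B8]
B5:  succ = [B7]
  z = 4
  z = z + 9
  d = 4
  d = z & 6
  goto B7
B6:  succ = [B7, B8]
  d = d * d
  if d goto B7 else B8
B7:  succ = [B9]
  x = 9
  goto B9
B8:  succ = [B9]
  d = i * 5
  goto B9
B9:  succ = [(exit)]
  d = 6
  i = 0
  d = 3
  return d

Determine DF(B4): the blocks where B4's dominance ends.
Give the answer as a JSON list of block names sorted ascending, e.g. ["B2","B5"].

Answer: ["B1", "B7", "B8"]

Derivation:
idom tree: B1←B0 B2←B1 B3←B2 B4←B2 B5←B4 B6←B1 B7←B1 B8←B1 B9←B1
Dom at joins:
  B1: preds {B0,B3,B4}: {B0} ∩ {B0,B1,B2,B3} ∩ {B0,B1,B2,B4} = {B0}; idom=B0
  B6: preds {B1,B3}: {B0,B1} ∩ {B0,B1,B2,B3} = {B0,B1}; idom=B1
  B7: preds {B5,B6}: {B0,B1,B2,B4,B5} ∩ {B0,B1,B6} = {B0,B1}; idom=B1
  B8: preds {B2,B4,B6}: {B0,B1,B2} ∩ {B0,B1,B2,B4} ∩ {B0,B1,B6} = {B0,B1}; idom=B1
  B9: preds {B7,B8}: {B0,B1,B7} ∩ {B0,B1,B8} = {B0,B1}; idom=B1

DF walk-up:
  join B1 pred B0: · stop@B0
  join B1 pred B3: B3→B2→B1 stop@B0
  join B1 pred B4: B4→B2→B1 stop@B0
  join B6 pred B1: · stop@B1
  join B6 pred B3: B3→B2 stop@B1
  join B7 pred B5: B5→B4→B2 stop@B1
  join B7 pred B6: B6 stop@B1
  join B8 pred B2: B2 stop@B1
  join B8 pred B4: B4→B2 stop@B1
  join B8 pred B6: B6 stop@B1
  join B9 pred B7: B7 stop@B1
  join B9 pred B8: B8 stop@B1
  DF(B0)=∅
  DF(B1)={B1}
  DF(B2)={B1,B6,B7,B8}
  DF(B3)={B1,B6}
  DF(B4)={B1,B7,B8}
  DF(B5)={B7}
  DF(B6)={B7,B8}
  DF(B7)={B9}
  DF(B8)={B9}
  DF(B9)=∅

DF(B4) = ["B1", "B7", "B8"]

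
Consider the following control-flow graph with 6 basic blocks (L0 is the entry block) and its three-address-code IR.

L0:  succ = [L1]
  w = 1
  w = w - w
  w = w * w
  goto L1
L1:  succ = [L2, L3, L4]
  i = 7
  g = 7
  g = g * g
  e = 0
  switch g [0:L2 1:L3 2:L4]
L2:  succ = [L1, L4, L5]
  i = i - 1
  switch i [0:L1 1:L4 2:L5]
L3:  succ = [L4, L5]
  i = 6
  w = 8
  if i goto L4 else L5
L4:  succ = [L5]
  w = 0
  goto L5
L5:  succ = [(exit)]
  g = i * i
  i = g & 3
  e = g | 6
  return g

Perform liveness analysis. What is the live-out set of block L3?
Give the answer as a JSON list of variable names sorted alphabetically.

Answer: ["i"]

Working:
Per-block:
  L0: {w} / ∅
  L1: {e,g,i} / ∅
  L2: {i} / {i}
  L3: {i,w} / ∅
  L4: {w} / ∅
  L5: {e,g,i} / {i}

Liveness:
  live L0: ∅→∅
  live L1: ∅→{i}
  live L2: {i}→{i}
  live L3: ∅→{i}
  live L4: {i}→{i}
  live L5: {i}→∅

live-out(L3) = ["i"]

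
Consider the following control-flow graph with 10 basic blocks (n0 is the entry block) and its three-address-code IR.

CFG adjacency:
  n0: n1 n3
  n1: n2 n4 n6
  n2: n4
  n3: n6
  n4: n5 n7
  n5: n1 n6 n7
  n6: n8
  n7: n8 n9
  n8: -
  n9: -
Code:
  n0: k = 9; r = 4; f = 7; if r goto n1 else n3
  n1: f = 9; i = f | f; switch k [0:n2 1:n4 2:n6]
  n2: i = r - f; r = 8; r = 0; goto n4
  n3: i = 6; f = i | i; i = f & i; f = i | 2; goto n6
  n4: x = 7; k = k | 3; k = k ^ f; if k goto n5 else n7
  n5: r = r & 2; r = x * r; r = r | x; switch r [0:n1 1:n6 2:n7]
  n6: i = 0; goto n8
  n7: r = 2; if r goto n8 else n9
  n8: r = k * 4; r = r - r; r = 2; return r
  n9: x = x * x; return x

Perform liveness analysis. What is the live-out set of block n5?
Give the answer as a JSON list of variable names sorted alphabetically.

Answer: ["k", "r", "x"]

Working:
Per-block:
  n0: {f,k,r} / ∅
  n1: {f,i} / {k}
  n2: {i,r} / {f,r}
  n3: {f,i} / ∅
  n4: {k,x} / {f,k}
  n5: {r} / {r,x}
  n6: {i} / ∅
  n7: {r} / ∅
  n8: {r} / {k}
  n9: {x} / {x}

Backward fixpoint:
  n0: in=∅ out={k,r}
  n1: in={k,r} out={f,k,r}
  n2: in={f,k,r} out={f,k,r}
  n3: in={k} out={k}
  n4: in={f,k,r} out={k,r,x}
  n5: in={k,r,x} out={k,r,x}
  n6: in={k} out={k}
  n7: in={k,x} out={k,x}
  n8: in={k} out=∅
  n9: in={x} out=∅

live-out(n5) = ["k", "r", "x"]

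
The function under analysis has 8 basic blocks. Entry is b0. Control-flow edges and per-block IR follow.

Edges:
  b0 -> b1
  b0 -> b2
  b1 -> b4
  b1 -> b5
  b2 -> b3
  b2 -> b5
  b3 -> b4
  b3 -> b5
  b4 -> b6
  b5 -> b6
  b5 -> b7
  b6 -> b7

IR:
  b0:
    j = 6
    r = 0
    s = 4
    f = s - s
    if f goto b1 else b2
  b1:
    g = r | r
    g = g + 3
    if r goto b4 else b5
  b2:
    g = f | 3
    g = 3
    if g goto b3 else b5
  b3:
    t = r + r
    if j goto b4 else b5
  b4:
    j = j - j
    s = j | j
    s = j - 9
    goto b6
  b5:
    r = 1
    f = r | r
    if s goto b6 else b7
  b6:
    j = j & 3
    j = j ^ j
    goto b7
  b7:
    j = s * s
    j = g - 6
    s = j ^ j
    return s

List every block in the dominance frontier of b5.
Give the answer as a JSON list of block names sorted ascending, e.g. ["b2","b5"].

Answer: ["b6", "b7"]

Working:
idom tree: b1←b0 b2←b0 b3←b2 b4←b0 b5←b0 b6←b0 b7←b0
Dom at joins:
  b4: preds {b1,b3}: {b0,b1} ∩ {b0,b2,b3} = {b0}; idom=b0
  b5: preds {b1,b2,b3}: {b0,b1} ∩ {b0,b2} ∩ {b0,b2,b3} = {b0}; idom=b0
  b6: preds {b4,b5}: {b0,b4} ∩ {b0,b5} = {b0}; idom=b0
  b7: preds {b5,b6}: {b0,b5} ∩ {b0,b6} = {b0}; idom=b0

DF derivation:
  b4←b1: walk b1 to b0
  b4←b3: walk b3→b2 to b0
  b5←b1: walk b1 to b0
  b5←b2: walk b2 to b0
  b5←b3: walk b3→b2 to b0
  b6←b4: walk b4 to b0
  b6←b5: walk b5 to b0
  b7←b5: walk b5 to b0
  b7←b6: walk b6 to b0
  b0: DF=∅
  b1: DF={b4,b5}
  b2: DF={b4,b5}
  b3: DF={b4,b5}
  b4: DF={b6}
  b5: DF={b6,b7}
  b6: DF={b7}
  b7: DF=∅

DF(b5) = ["b6", "b7"]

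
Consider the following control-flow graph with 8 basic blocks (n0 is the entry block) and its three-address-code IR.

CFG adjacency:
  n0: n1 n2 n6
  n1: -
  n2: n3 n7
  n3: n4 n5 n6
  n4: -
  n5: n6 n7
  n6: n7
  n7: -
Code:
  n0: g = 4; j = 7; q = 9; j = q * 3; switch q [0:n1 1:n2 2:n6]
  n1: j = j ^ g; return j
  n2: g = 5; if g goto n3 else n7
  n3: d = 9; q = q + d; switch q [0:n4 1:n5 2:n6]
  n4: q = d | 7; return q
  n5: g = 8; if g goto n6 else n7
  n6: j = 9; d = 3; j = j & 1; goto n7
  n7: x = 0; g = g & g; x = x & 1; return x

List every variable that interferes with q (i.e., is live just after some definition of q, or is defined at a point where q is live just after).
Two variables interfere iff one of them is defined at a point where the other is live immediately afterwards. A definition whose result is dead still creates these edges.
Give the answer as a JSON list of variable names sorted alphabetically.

Per-block:
  n0: {g,j,q} / ∅
  n1: {j} / {g,j}
  n2: {g} / ∅
  n3: {d,q} / {q}
  n4: {q} / {d}
  n5: {g} / ∅
  n6: {d,j} / ∅
  n7: {g,x} / {g}

Liveness:
  n0 li=∅ lo={g,j,q}
  n1 li={g,j} lo=∅
  n2 li={q} lo={g,q}
  n3 li={g,q} lo={d,g}
  n4 li={d} lo=∅
  n5 li=∅ lo={g}
  n6 li={g} lo={g}
  n7 li={g} lo=∅

Interference:
  d↔{g,j,q}
  g↔{d,j,q,x}
  j↔{d,g,q}
  q↔{d,g,j}
  x↔{g}

N(q) = ["d", "g", "j"]

Answer: ["d", "g", "j"]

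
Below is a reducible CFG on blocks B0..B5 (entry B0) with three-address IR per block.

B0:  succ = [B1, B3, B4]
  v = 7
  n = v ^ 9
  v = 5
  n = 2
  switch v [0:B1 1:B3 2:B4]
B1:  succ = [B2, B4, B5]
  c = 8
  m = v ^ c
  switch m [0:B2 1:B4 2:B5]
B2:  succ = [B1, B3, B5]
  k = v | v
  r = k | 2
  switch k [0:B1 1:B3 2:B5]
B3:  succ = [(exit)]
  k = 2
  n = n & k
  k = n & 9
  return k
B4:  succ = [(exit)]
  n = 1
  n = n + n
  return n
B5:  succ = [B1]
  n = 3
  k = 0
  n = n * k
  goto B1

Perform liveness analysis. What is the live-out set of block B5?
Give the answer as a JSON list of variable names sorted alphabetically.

Per-block:
  B0 def {n,v} use ∅
  B1 def {c,m} use {v}
  B2 def {k,r} use {v}
  B3 def {k,n} use {n}
  B4 def {n} use ∅
  B5 def {k,n} use ∅

Live sets:
  B0 li=∅ lo={n,v}
  B1 li={n,v} lo={n,v}
  B2 li={n,v} lo={n,v}
  B3 li={n} lo=∅
  B4 li=∅ lo=∅
  B5 li={v} lo={n,v}

live-out(B5) = ["n", "v"]

Answer: ["n", "v"]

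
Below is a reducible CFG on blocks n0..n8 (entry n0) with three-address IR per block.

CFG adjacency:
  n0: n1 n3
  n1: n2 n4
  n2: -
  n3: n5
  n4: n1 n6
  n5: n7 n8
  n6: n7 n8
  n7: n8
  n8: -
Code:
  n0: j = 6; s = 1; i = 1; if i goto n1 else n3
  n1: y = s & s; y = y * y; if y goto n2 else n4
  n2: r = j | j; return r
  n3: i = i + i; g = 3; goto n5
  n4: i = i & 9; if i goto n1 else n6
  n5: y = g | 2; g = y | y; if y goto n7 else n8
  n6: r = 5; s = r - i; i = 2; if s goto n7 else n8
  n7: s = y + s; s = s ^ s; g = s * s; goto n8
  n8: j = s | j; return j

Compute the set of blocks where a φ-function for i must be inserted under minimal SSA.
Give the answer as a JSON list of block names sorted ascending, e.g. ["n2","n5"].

idom tree: n1←n0 n2←n1 n3←n0 n4←n1 n5←n3 n6←n4 n7←n0 n8←n0
Dom at joins:
  n1: preds {n0,n4}: {n0} ∩ {n0,n1,n4} = {n0}; idom=n0
  n7: preds {n5,n6}: {n0,n3,n5} ∩ {n0,n1,n4,n6} = {n0}; idom=n0
  n8: preds {n5,n6,n7}: {n0,n3,n5} ∩ {n0,n1,n4,n6} ∩ {n0,n7} = {n0}; idom=n0

Frontier:
  n1←n0: walk · to n0
  n1←n4: walk n4→n1 to n0
  n7←n5: walk n5→n3 to n0
  n7←n6: walk n6→n4→n1 to n0
  n8←n5: walk n5→n3 to n0
  n8←n6: walk n6→n4→n1 to n0
  n8←n7: walk n7 to n0
  DF(n0)=∅
  DF(n1)={n1,n7,n8}
  DF(n2)=∅
  DF(n3)={n7,n8}
  DF(n4)={n1,n7,n8}
  DF(n5)={n7,n8}
  DF(n6)={n7,n8}
  DF(n7)={n8}
  DF(n8)=∅

φ for i: defs {n0,n3,n4,n6}
  DF⁺ = {n1,n7,n8}

Answer: ["n1", "n7", "n8"]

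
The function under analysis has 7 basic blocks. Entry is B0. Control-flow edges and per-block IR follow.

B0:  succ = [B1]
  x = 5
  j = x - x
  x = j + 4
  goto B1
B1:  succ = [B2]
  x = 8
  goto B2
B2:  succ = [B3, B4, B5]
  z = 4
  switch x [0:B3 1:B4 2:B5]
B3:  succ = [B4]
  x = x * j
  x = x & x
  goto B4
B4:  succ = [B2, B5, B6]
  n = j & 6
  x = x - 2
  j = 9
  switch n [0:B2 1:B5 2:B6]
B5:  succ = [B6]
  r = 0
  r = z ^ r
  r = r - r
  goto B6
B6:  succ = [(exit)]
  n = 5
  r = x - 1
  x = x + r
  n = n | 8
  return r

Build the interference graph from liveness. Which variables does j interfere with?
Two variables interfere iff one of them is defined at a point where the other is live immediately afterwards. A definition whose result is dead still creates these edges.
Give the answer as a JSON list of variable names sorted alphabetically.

Per-block:
  B0: def={j,x} ue=∅
  B1: def={x} ue=∅
  B2: def={z} ue={x}
  B3: def={x} ue={j,x}
  B4: def={j,n,x} ue={j,x}
  B5: def={r} ue={z}
  B6: def={n,r,x} ue={x}

Live sets:
  B0 li=∅ lo={j}
  B1 li={j} lo={j,x}
  B2 li={j,x} lo={j,x,z}
  B3 li={j,x,z} lo={j,x,z}
  B4 li={j,x,z} lo={j,x,z}
  B5 li={x,z} lo={x}
  B6 li={x} lo=∅

Conflict graph:
  j — {n,x,z}
  n — {j,r,x,z}
  r — {n,x,z}
  x — {j,n,r,z}
  z — {j,n,r,x}

N(j) = ["n", "x", "z"]

Answer: ["n", "x", "z"]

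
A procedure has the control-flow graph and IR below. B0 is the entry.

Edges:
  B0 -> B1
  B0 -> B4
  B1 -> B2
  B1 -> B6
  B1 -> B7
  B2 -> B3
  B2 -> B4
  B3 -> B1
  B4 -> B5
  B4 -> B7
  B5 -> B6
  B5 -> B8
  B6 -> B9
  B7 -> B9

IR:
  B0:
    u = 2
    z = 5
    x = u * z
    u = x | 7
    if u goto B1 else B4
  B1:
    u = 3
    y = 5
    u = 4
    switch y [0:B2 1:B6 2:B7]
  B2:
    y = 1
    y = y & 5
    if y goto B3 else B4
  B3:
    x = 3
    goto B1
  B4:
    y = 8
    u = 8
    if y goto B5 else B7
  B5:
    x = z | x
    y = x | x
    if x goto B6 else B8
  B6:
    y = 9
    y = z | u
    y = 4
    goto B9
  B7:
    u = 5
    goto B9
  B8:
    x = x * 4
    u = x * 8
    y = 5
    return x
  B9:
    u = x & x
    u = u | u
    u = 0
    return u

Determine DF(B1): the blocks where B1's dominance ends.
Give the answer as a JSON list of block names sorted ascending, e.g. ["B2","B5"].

idom tree: B1←B0 B2←B1 B3←B2 B4←B0 B5←B4 B6←B0 B7←B0 B8←B5 B9←B0
Dom at joins:
  B1: preds {B0,B3}: {B0} ∩ {B0,B1,B2,B3} = {B0}; idom=B0
  B4: preds {B0,B2}: {B0} ∩ {B0,B1,B2} = {B0}; idom=B0
  B6: preds {B1,B5}: {B0,B1} ∩ {B0,B4,B5} = {B0}; idom=B0
  B7: preds {B1,B4}: {B0,B1} ∩ {B0,B4} = {B0}; idom=B0
  B9: preds {B6,B7}: {B0,B6} ∩ {B0,B7} = {B0}; idom=B0

DF derivation:
  B1←B0: walk · to B0
  B1←B3: walk B3→B2→B1 to B0
  B4←B0: walk · to B0
  B4←B2: walk B2→B1 to B0
  B6←B1: walk B1 to B0
  B6←B5: walk B5→B4 to B0
  B7←B1: walk B1 to B0
  B7←B4: walk B4 to B0
  B9←B6: walk B6 to B0
  B9←B7: walk B7 to B0
  DF(B0)=∅
  DF(B1)={B1,B4,B6,B7}
  DF(B2)={B1,B4}
  DF(B3)={B1}
  DF(B4)={B6,B7}
  DF(B5)={B6}
  DF(B6)={B9}
  DF(B7)={B9}
  DF(B8)=∅
  DF(B9)=∅

DF(B1) = ["B1", "B4", "B6", "B7"]

Answer: ["B1", "B4", "B6", "B7"]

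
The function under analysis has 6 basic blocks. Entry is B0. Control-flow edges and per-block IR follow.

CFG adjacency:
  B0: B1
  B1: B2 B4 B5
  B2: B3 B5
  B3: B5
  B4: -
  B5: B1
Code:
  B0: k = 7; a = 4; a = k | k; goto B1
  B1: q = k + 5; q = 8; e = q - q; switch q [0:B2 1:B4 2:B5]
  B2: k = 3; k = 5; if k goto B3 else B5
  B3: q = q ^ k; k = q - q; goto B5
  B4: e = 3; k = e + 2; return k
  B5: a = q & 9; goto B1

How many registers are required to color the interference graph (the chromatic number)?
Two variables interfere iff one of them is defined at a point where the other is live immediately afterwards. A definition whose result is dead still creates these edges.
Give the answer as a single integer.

Answer: 3

Working:
Block summaries:
  B0 def {a,k} use ∅
  B1 def {e,q} use {k}
  B2 def {k} use ∅
  B3 def {k,q} use {k,q}
  B4 def {e,k} use ∅
  B5 def {a} use {q}

Liveness:
  live B0: ∅→{k}
  live B1: {k}→{k,q}
  live B2: {q}→{k,q}
  live B3: {k,q}→{k,q}
  live B4: ∅→∅
  live B5: {k,q}→{k}

Interfere edges:
  a — {k}
  e — {k,q}
  k — {a,e,q}
  q — {e,k}

Chromatic number:
  lower bound: {e,k,q} mutually conflict ⇒ χ ≥ 3
  3-colouring: r0={k}  r1={a,e}  r2={q}
  χ = 3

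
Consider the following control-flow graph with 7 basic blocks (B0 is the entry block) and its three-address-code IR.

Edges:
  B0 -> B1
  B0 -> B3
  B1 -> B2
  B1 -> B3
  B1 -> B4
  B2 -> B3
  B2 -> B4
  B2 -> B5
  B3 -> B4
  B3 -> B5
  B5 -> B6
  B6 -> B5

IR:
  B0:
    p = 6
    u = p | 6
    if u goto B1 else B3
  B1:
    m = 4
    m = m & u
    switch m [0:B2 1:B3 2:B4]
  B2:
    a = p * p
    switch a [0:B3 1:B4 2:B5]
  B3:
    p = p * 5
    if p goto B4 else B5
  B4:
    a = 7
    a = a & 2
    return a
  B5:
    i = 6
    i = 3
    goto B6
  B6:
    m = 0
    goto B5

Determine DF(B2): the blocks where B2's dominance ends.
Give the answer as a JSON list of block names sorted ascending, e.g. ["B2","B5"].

idom tree: B1←B0 B2←B1 B3←B0 B4←B0 B5←B0 B6←B5
Dom at joins:
  B3: preds {B0,B1,B2}: {B0} ∩ {B0,B1} ∩ {B0,B1,B2} = {B0}; idom=B0
  B4: preds {B1,B2,B3}: {B0,B1} ∩ {B0,B1,B2} ∩ {B0,B3} = {B0}; idom=B0
  B5: preds {B2,B3,B6}: {B0,B1,B2} ∩ {B0,B3} ∩ {B0,B5,B6} = {B0}; idom=B0

DF derivation:
  join B3 pred B0: · stop@B0
  join B3 pred B1: B1 stop@B0
  join B3 pred B2: B2→B1 stop@B0
  join B4 pred B1: B1 stop@B0
  join B4 pred B2: B2→B1 stop@B0
  join B4 pred B3: B3 stop@B0
  join B5 pred B2: B2→B1 stop@B0
  join B5 pred B3: B3 stop@B0
  join B5 pred B6: B6→B5 stop@B0
  B0 → ∅
  B1 → {B3,B4,B5}
  B2 → {B3,B4,B5}
  B3 → {B4,B5}
  B4 → ∅
  B5 → {B5}
  B6 → {B5}

DF(B2) = ["B3", "B4", "B5"]

Answer: ["B3", "B4", "B5"]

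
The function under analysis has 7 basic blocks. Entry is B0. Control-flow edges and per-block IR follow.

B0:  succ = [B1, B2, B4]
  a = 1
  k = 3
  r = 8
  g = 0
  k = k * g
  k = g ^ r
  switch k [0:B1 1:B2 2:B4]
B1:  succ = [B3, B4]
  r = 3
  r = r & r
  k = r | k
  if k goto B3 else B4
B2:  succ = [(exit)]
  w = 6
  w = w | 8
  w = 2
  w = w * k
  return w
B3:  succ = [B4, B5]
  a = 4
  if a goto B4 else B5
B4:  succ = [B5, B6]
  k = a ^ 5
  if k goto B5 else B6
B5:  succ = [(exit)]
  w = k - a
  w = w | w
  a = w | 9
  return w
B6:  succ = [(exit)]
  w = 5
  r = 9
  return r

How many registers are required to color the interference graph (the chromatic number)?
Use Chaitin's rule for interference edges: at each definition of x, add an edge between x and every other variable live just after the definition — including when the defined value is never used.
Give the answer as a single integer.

Per-block:
  B0: def={a,g,k,r} ue=∅
  B1: def={k,r} ue={k}
  B2: def={w} ue={k}
  B3: def={a} ue=∅
  B4: def={k} ue={a}
  B5: def={a,w} ue={a,k}
  B6: def={r,w} ue=∅

Live sets:
  live B0: ∅→{a,k}
  live B1: {a,k}→{a,k}
  live B2: {k}→∅
  live B3: {k}→{a,k}
  live B4: {a}→{a,k}
  live B5: {a,k}→∅
  live B6: ∅→∅

Interfere edges:
  a — {g,k,r,w}
  g — {a,k,r}
  k — {a,g,r,w}
  r — {a,g,k}
  w — {a,k}

Registers:
  lower bound: {a,g,k,r} mutually conflict ⇒ χ ≥ 4
  4-colouring: c0={a}  c1={k}  c2={g,w}  c3={r}
  χ = 4

Answer: 4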